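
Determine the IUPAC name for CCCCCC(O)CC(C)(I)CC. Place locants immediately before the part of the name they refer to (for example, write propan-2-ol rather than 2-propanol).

The longest carbon chain that includes the –OH group has 10 carbons, so the parent hydride is decane.
The highest-priority functional group is an alcohol (–OH), so the name ends in -ol.
Number the chain so that numbering from this end puts the hydroxyl group at C-5 rather than C-6.
That gives the hydroxyl at C-5; an iodo group at C-3; a methyl group at C-3.
Substituent prefixes are cited in alphabetical order (multiplying prefixes like di-/tri- are ignored for ordering).
The name is 3-iodo-3-methyldecan-5-ol.

3-iodo-3-methyldecan-5-ol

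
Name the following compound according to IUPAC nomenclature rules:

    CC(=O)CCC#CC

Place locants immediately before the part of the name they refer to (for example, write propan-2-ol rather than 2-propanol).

The longest carbon chain that includes the carbonyl and the multiple bond has 7 carbons, so the parent hydride is heptane.
The highest-priority functional group is a ketone (C=O on an internal carbon), so the name ends in -one.
The chain contains a C≡C triple bond, so the unsaturation ending is -yne.
The numbering direction is chosen so that numbering from this end puts the carbonyl group at C-2 rather than C-6.
This places the carbonyl at C-2; the triple bond between C-5 and C-6.
The name is hept-5-yn-2-one.

hept-5-yn-2-one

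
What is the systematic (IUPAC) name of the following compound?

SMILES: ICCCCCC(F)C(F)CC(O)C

Counting along the main chain through the –OH group gives 10 carbons: the parent is decane.
An alcohol (–OH) is the principal characteristic group, giving the suffix -ol.
Choose the numbering such that numbering from this end puts the hydroxyl group at C-2 rather than C-9.
With this numbering: the hydroxyl at C-2; fluoro groups at C-4 and C-5; an iodo group at C-10.
Prefixes are listed alphabetically: fluoro, iodo.
The name is 4,5-difluoro-10-iododecan-2-ol.

4,5-difluoro-10-iododecan-2-ol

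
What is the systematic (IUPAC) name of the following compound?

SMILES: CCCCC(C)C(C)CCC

4,5-dimethylnonane

The longest carbon chain is 9 atoms: the parent is nonane.
Choose the numbering such that the substituent locant set {4,5} is lower than {5,6} at the first point of difference.
That gives methyl groups at C-4 and C-5.
The name is 4,5-dimethylnonane.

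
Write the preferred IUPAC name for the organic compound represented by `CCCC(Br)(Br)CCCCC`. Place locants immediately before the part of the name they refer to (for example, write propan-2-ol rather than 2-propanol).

4,4-dibromononane

The longest continuous carbon chain has 9 atoms, so the parent hydride is nonane.
Number the chain so that the substituent locant set {4,4} is lower than {6,6} at the first point of difference.
This places two bromo groups at C-4.
Assembling the pieces gives 4,4-dibromononane.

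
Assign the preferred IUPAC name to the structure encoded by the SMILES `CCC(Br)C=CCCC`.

3-bromooct-4-ene

The longest chain bearing the multiple bond is 8 carbons long (octane).
There is one C=C double bond, indicated by the ending -ene.
Number the chain so that the substituent locant set {3} is lower than {6} at the first point of difference.
This places the double bond between C-4 and C-5; a bromo group at C-3.
Assembling the pieces gives 3-bromooct-4-ene.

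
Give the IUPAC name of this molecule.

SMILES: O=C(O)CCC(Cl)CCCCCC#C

4-chloroundec-10-ynoic acid

The longest chain bearing the –COOH group and the multiple bond is 11 carbons long (undecane).
The highest-priority functional group is a carboxylic acid (terminal –COOH), so the name ends in -oic acid.
A C≡C triple bond in the chain gives the infix -yne-.
The numbering direction is chosen so that the carboxylic acid carbon is C-1 by definition.
That gives the triple bond between C-10 and C-11; a chloro group at C-4.
The name is 4-chloroundec-10-ynoic acid.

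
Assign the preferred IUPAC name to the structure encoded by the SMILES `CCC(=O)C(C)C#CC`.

4-methylhept-5-yn-3-one

The longest carbon chain that includes the carbonyl and the multiple bond has 7 carbons, so the parent hydride is heptane.
The highest-priority functional group is a ketone (C=O on an internal carbon), so the name ends in -one.
A C≡C triple bond in the chain gives the infix -yne-.
The numbering direction is chosen so that numbering from this end puts the carbonyl group at C-3 rather than C-5.
That gives the carbonyl at C-3; the triple bond between C-5 and C-6; a methyl group at C-4.
Putting it together: 4-methylhept-5-yn-3-one.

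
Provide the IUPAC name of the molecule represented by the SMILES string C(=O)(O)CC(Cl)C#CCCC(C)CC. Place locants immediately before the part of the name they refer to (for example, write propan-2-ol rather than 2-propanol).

Counting along the main chain through the –COOH group and the multiple bond gives 10 carbons: the parent is decane.
The principal characteristic group is a carboxylic acid (terminal –COOH), named with the suffix -oic acid.
The chain contains a C≡C triple bond, so the unsaturation ending is -yne.
Choose the numbering such that the carboxylic acid carbon is C-1 by definition.
With this numbering: the triple bond between C-4 and C-5; a chloro group at C-3; a methyl group at C-8.
Substituent prefixes are cited in alphabetical order (multiplying prefixes like di-/tri- are ignored for ordering).
Putting it together: 3-chloro-8-methyldec-4-ynoic acid.

3-chloro-8-methyldec-4-ynoic acid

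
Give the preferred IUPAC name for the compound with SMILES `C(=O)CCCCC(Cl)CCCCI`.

The longest carbon chain that includes the –CHO group has 10 carbons, so the parent hydride is decane.
The principal characteristic group is an aldehyde (terminal –CHO), named with the suffix -al.
Choose the numbering such that the aldehyde carbon is C-1 by definition.
With this numbering: a chloro group at C-6; an iodo group at C-10.
Prefixes are listed alphabetically: chloro, iodo.
Putting it together: 6-chloro-10-iododecanal.

6-chloro-10-iododecanal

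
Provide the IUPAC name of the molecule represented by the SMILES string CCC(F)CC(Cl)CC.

3-chloro-5-fluoroheptane

The parent chain contains 7 carbons (heptane).
The numbering direction is chosen so that the locant sets are identical either way, so the alphabetically earlier chloro substituent takes the lower locant (3 rather than 5).
This places a chloro group at C-3; a fluoro group at C-5.
Substituent prefixes are cited in alphabetical order (multiplying prefixes like di-/tri- are ignored for ordering).
The name is 3-chloro-5-fluoroheptane.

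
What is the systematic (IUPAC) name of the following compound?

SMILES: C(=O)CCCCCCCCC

Counting along the main chain through the –CHO group gives 10 carbons: the parent is decane.
An aldehyde (terminal –CHO) is the principal characteristic group, giving the suffix -al.
The numbering direction is chosen so that the aldehyde carbon is C-1 by definition.
Assembling the pieces gives decanal.

decanal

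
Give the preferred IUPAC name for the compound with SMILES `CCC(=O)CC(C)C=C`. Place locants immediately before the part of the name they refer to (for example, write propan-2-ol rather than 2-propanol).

5-methylhept-6-en-3-one

Counting along the main chain through the carbonyl and the multiple bond gives 7 carbons: the parent is heptane.
A ketone (C=O on an internal carbon) is the principal characteristic group, giving the suffix -one.
There is one C=C double bond, indicated by the ending -ene.
Choose the numbering such that numbering from this end puts the carbonyl group at C-3 rather than C-5.
With this numbering: the carbonyl at C-3; the double bond between C-6 and C-7; a methyl group at C-5.
Assembling the pieces gives 5-methylhept-6-en-3-one.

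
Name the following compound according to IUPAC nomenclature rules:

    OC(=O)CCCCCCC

octanoic acid

The longest chain bearing the –COOH group is 8 carbons long (octane).
The principal characteristic group is a carboxylic acid (terminal –COOH), named with the suffix -oic acid.
The numbering direction is chosen so that the carboxylic acid carbon is C-1 by definition.
The name is octanoic acid.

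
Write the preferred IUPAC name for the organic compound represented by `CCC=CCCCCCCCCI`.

Counting along the main chain through the multiple bond gives 12 carbons: the parent is dodecane.
The chain contains a C=C double bond, so the unsaturation ending is -ene.
Choose the numbering such that numbering from this end puts the double bond at C-3 rather than C-9.
With this numbering: the double bond between C-3 and C-4; an iodo group at C-12.
The name is 12-iodododec-3-ene.

12-iodododec-3-ene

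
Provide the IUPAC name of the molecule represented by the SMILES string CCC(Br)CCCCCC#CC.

9-bromoundec-2-yne

Counting along the main chain through the multiple bond gives 11 carbons: the parent is undecane.
There is one C≡C triple bond, indicated by the ending -yne.
Number the chain so that numbering from this end puts the triple bond at C-2 rather than C-9.
With this numbering: the triple bond between C-2 and C-3; a bromo group at C-9.
The name is 9-bromoundec-2-yne.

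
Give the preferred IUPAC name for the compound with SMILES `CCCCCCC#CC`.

non-2-yne

Counting along the main chain through the multiple bond gives 9 carbons: the parent is nonane.
There is one C≡C triple bond, indicated by the ending -yne.
Choose the numbering such that numbering from this end puts the triple bond at C-2 rather than C-7.
That gives the triple bond between C-2 and C-3.
Assembling the pieces gives non-2-yne.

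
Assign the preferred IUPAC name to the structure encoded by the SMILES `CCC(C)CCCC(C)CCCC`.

3,7-dimethylundecane

The longest continuous carbon chain has 11 atoms, so the parent hydride is undecane.
Choose the numbering such that the substituent locant set {3,7} is lower than {5,9} at the first point of difference.
With this numbering: methyl groups at C-3 and C-7.
Assembling the pieces gives 3,7-dimethylundecane.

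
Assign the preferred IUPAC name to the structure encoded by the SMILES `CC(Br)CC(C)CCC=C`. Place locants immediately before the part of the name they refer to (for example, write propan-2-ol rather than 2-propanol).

7-bromo-5-methyloct-1-ene

The longest carbon chain that includes the multiple bond has 8 carbons, so the parent hydride is octane.
There is one C=C double bond, indicated by the ending -ene.
Number the chain so that numbering from this end puts the double bond at C-1 rather than C-7.
This places the double bond between C-1 and C-2; a bromo group at C-7; a methyl group at C-5.
Substituent prefixes are cited in alphabetical order (multiplying prefixes like di-/tri- are ignored for ordering).
Putting it together: 7-bromo-5-methyloct-1-ene.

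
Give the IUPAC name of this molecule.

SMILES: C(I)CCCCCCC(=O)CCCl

1-chloro-10-iododecan-3-one

Counting along the main chain through the carbonyl gives 10 carbons: the parent is decane.
A ketone (C=O on an internal carbon) is the principal characteristic group, giving the suffix -one.
The numbering direction is chosen so that numbering from this end puts the carbonyl group at C-3 rather than C-8.
This places the carbonyl at C-3; a chloro group at C-1; an iodo group at C-10.
The substituents are ordered alphabetically, ignoring any di-/tri- multipliers.
Assembling the pieces gives 1-chloro-10-iododecan-3-one.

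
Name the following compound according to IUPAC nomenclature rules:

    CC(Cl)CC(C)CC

The parent chain contains 6 carbons (hexane).
The numbering direction is chosen so that the substituent locant set {2,4} is lower than {3,5} at the first point of difference.
This places a chloro group at C-2; a methyl group at C-4.
Substituent prefixes are cited in alphabetical order (multiplying prefixes like di-/tri- are ignored for ordering).
Assembling the pieces gives 2-chloro-4-methylhexane.

2-chloro-4-methylhexane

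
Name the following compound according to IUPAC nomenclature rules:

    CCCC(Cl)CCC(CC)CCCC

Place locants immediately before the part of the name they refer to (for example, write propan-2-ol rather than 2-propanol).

The parent chain contains 11 carbons (undecane).
Number the chain so that the substituent locant set {4,7} is lower than {5,8} at the first point of difference.
With this numbering: a chloro group at C-4; an ethyl group at C-7.
The substituents are ordered alphabetically, ignoring any di-/tri- multipliers.
The name is 4-chloro-7-ethylundecane.

4-chloro-7-ethylundecane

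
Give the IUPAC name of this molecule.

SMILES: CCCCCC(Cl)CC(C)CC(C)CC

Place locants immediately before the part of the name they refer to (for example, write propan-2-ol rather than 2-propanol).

The parent chain contains 12 carbons (dodecane).
Number the chain so that the substituent locant set {3,5,7} is lower than {6,8,10} at the first point of difference.
That gives a chloro group at C-7; methyl groups at C-3 and C-5.
The substituents are ordered alphabetically, ignoring any di-/tri- multipliers.
Assembling the pieces gives 7-chloro-3,5-dimethyldodecane.

7-chloro-3,5-dimethyldodecane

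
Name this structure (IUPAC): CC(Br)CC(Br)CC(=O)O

The longest carbon chain that includes the –COOH group has 6 carbons, so the parent hydride is hexane.
The principal characteristic group is a carboxylic acid (terminal –COOH), named with the suffix -oic acid.
Choose the numbering such that the carboxylic acid carbon is C-1 by definition.
That gives bromo groups at C-3 and C-5.
Putting it together: 3,5-dibromohexanoic acid.

3,5-dibromohexanoic acid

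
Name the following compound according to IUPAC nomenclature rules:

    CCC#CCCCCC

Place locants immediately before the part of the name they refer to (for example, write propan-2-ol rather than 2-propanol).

non-3-yne

Counting along the main chain through the multiple bond gives 9 carbons: the parent is nonane.
A C≡C triple bond in the chain gives the infix -yne-.
Number the chain so that numbering from this end puts the triple bond at C-3 rather than C-6.
That gives the triple bond between C-3 and C-4.
The name is non-3-yne.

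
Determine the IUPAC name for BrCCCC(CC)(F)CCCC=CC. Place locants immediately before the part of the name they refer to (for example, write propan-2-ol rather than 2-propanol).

10-bromo-7-ethyl-7-fluorodec-2-ene

The longest chain bearing the multiple bond is 10 carbons long (decane).
The chain contains a C=C double bond, so the unsaturation ending is -ene.
The numbering direction is chosen so that numbering from this end puts the double bond at C-2 rather than C-8.
This places the double bond between C-2 and C-3; a bromo group at C-10; an ethyl group at C-7; a fluoro group at C-7.
Prefixes are listed alphabetically: bromo, ethyl, fluoro.
Assembling the pieces gives 10-bromo-7-ethyl-7-fluorodec-2-ene.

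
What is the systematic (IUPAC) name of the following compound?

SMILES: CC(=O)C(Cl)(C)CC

3-chloro-3-methylpentan-2-one

The longest chain bearing the carbonyl is 5 carbons long (pentane).
The principal characteristic group is a ketone (C=O on an internal carbon), named with the suffix -one.
Number the chain so that numbering from this end puts the carbonyl group at C-2 rather than C-4.
With this numbering: the carbonyl at C-2; a chloro group at C-3; a methyl group at C-3.
Prefixes are listed alphabetically: chloro, methyl.
Putting it together: 3-chloro-3-methylpentan-2-one.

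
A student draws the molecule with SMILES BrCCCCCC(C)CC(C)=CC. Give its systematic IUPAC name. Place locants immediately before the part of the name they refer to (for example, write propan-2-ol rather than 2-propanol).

The longest carbon chain that includes the multiple bond has 10 carbons, so the parent hydride is decane.
The chain contains a C=C double bond, so the unsaturation ending is -ene.
Choose the numbering such that numbering from this end puts the double bond at C-2 rather than C-8.
That gives the double bond between C-2 and C-3; a bromo group at C-10; methyl groups at C-3 and C-5.
Substituent prefixes are cited in alphabetical order (multiplying prefixes like di-/tri- are ignored for ordering).
Putting it together: 10-bromo-3,5-dimethyldec-2-ene.

10-bromo-3,5-dimethyldec-2-ene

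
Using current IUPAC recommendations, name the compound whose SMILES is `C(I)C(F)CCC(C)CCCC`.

The parent chain contains 9 carbons (nonane).
The numbering direction is chosen so that the substituent locant set {1,2,5} is lower than {5,8,9} at the first point of difference.
This places a fluoro group at C-2; an iodo group at C-1; a methyl group at C-5.
Substituent prefixes are cited in alphabetical order (multiplying prefixes like di-/tri- are ignored for ordering).
Assembling the pieces gives 2-fluoro-1-iodo-5-methylnonane.

2-fluoro-1-iodo-5-methylnonane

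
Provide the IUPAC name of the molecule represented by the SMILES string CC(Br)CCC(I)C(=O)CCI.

7-bromo-1,4-diiodooctan-3-one

Counting along the main chain through the carbonyl gives 8 carbons: the parent is octane.
A ketone (C=O on an internal carbon) is the principal characteristic group, giving the suffix -one.
Choose the numbering such that numbering from this end puts the carbonyl group at C-3 rather than C-6.
With this numbering: the carbonyl at C-3; a bromo group at C-7; iodo groups at C-1 and C-4.
The substituents are ordered alphabetically, ignoring any di-/tri- multipliers.
Assembling the pieces gives 7-bromo-1,4-diiodooctan-3-one.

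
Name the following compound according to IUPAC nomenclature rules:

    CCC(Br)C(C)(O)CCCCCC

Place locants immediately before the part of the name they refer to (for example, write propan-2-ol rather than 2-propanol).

3-bromo-4-methyldecan-4-ol

Counting along the main chain through the –OH group gives 10 carbons: the parent is decane.
The highest-priority functional group is an alcohol (–OH), so the name ends in -ol.
Choose the numbering such that numbering from this end puts the hydroxyl group at C-4 rather than C-7.
This places the hydroxyl at C-4; a bromo group at C-3; a methyl group at C-4.
The substituents are ordered alphabetically, ignoring any di-/tri- multipliers.
Putting it together: 3-bromo-4-methyldecan-4-ol.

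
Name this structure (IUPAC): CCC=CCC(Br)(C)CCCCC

6-bromo-6-methylundec-3-ene

The longest carbon chain that includes the multiple bond has 11 carbons, so the parent hydride is undecane.
There is one C=C double bond, indicated by the ending -ene.
The numbering direction is chosen so that numbering from this end puts the double bond at C-3 rather than C-8.
This places the double bond between C-3 and C-4; a bromo group at C-6; a methyl group at C-6.
Prefixes are listed alphabetically: bromo, methyl.
Putting it together: 6-bromo-6-methylundec-3-ene.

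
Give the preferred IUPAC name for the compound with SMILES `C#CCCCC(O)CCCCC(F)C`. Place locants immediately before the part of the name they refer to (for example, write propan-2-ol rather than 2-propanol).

11-fluorododec-1-yn-6-ol

The longest chain bearing the –OH group and the multiple bond is 12 carbons long (dodecane).
The highest-priority functional group is an alcohol (–OH), so the name ends in -ol.
A C≡C triple bond in the chain gives the infix -yne-.
Choose the numbering such that numbering from this end puts the hydroxyl group at C-6 rather than C-7.
With this numbering: the hydroxyl at C-6; the triple bond between C-1 and C-2; a fluoro group at C-11.
The name is 11-fluorododec-1-yn-6-ol.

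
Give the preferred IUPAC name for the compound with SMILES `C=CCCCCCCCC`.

dec-1-ene

Counting along the main chain through the multiple bond gives 10 carbons: the parent is decane.
The chain contains a C=C double bond, so the unsaturation ending is -ene.
Choose the numbering such that numbering from this end puts the double bond at C-1 rather than C-9.
That gives the double bond between C-1 and C-2.
The name is dec-1-ene.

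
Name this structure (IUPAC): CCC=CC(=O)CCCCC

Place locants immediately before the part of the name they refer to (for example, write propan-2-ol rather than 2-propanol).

The longest chain bearing the carbonyl and the multiple bond is 10 carbons long (decane).
The highest-priority functional group is a ketone (C=O on an internal carbon), so the name ends in -one.
There is one C=C double bond, indicated by the ending -ene.
Choose the numbering such that numbering from this end puts the carbonyl group at C-5 rather than C-6.
This places the carbonyl at C-5; the double bond between C-3 and C-4.
The name is dec-3-en-5-one.

dec-3-en-5-one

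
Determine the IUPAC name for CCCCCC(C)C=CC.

The longest carbon chain that includes the multiple bond has 9 carbons, so the parent hydride is nonane.
The chain contains a C=C double bond, so the unsaturation ending is -ene.
Choose the numbering such that numbering from this end puts the double bond at C-2 rather than C-7.
This places the double bond between C-2 and C-3; a methyl group at C-4.
The name is 4-methylnon-2-ene.

4-methylnon-2-ene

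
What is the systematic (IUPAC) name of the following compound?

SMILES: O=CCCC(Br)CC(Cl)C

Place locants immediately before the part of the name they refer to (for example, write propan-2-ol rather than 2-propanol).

4-bromo-6-chloroheptanal

Counting along the main chain through the –CHO group gives 7 carbons: the parent is heptane.
The highest-priority functional group is an aldehyde (terminal –CHO), so the name ends in -al.
Choose the numbering such that the aldehyde carbon is C-1 by definition.
This places a bromo group at C-4; a chloro group at C-6.
Prefixes are listed alphabetically: bromo, chloro.
Putting it together: 4-bromo-6-chloroheptanal.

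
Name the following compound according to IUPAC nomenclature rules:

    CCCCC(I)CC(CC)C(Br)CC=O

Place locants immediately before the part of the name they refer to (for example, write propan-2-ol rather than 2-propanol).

The longest carbon chain that includes the –CHO group has 10 carbons, so the parent hydride is decane.
An aldehyde (terminal –CHO) is the principal characteristic group, giving the suffix -al.
Choose the numbering such that the aldehyde carbon is C-1 by definition.
This places a bromo group at C-3; an ethyl group at C-4; an iodo group at C-6.
The substituents are ordered alphabetically, ignoring any di-/tri- multipliers.
Putting it together: 3-bromo-4-ethyl-6-iododecanal.

3-bromo-4-ethyl-6-iododecanal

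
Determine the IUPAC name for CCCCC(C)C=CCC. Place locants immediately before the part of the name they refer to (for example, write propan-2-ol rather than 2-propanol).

The longest carbon chain that includes the multiple bond has 9 carbons, so the parent hydride is nonane.
There is one C=C double bond, indicated by the ending -ene.
Number the chain so that numbering from this end puts the double bond at C-3 rather than C-6.
That gives the double bond between C-3 and C-4; a methyl group at C-5.
Putting it together: 5-methylnon-3-ene.

5-methylnon-3-ene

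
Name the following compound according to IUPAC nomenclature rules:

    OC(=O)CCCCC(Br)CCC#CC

6-bromoundec-9-ynoic acid

The longest carbon chain that includes the –COOH group and the multiple bond has 11 carbons, so the parent hydride is undecane.
A carboxylic acid (terminal –COOH) is the principal characteristic group, giving the suffix -oic acid.
The chain contains a C≡C triple bond, so the unsaturation ending is -yne.
The numbering direction is chosen so that the carboxylic acid carbon is C-1 by definition.
With this numbering: the triple bond between C-9 and C-10; a bromo group at C-6.
Putting it together: 6-bromoundec-9-ynoic acid.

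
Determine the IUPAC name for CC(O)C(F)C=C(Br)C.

5-bromo-3-fluorohex-4-en-2-ol

The longest chain bearing the –OH group and the multiple bond is 6 carbons long (hexane).
The principal characteristic group is an alcohol (–OH), named with the suffix -ol.
The chain contains a C=C double bond, so the unsaturation ending is -ene.
Choose the numbering such that numbering from this end puts the hydroxyl group at C-2 rather than C-5.
This places the hydroxyl at C-2; the double bond between C-4 and C-5; a bromo group at C-5; a fluoro group at C-3.
The substituents are ordered alphabetically, ignoring any di-/tri- multipliers.
The name is 5-bromo-3-fluorohex-4-en-2-ol.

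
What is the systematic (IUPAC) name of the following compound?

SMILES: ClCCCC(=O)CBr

Counting along the main chain through the carbonyl gives 5 carbons: the parent is pentane.
The principal characteristic group is a ketone (C=O on an internal carbon), named with the suffix -one.
The numbering direction is chosen so that numbering from this end puts the carbonyl group at C-2 rather than C-4.
That gives the carbonyl at C-2; a bromo group at C-1; a chloro group at C-5.
The substituents are ordered alphabetically, ignoring any di-/tri- multipliers.
Putting it together: 1-bromo-5-chloropentan-2-one.

1-bromo-5-chloropentan-2-one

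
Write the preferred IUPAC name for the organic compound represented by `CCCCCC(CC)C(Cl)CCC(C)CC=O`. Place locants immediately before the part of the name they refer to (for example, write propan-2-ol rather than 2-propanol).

The longest chain bearing the –CHO group is 12 carbons long (dodecane).
The highest-priority functional group is an aldehyde (terminal –CHO), so the name ends in -al.
The numbering direction is chosen so that the aldehyde carbon is C-1 by definition.
This places a chloro group at C-6; an ethyl group at C-7; a methyl group at C-3.
Substituent prefixes are cited in alphabetical order (multiplying prefixes like di-/tri- are ignored for ordering).
The name is 6-chloro-7-ethyl-3-methyldodecanal.

6-chloro-7-ethyl-3-methyldodecanal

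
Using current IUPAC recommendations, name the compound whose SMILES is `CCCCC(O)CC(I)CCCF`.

10-fluoro-7-iododecan-5-ol

Counting along the main chain through the –OH group gives 10 carbons: the parent is decane.
An alcohol (–OH) is the principal characteristic group, giving the suffix -ol.
Number the chain so that numbering from this end puts the hydroxyl group at C-5 rather than C-6.
This places the hydroxyl at C-5; a fluoro group at C-10; an iodo group at C-7.
Prefixes are listed alphabetically: fluoro, iodo.
Assembling the pieces gives 10-fluoro-7-iododecan-5-ol.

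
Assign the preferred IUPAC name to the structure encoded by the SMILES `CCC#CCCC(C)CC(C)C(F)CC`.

The longest chain bearing the multiple bond is 12 carbons long (dodecane).
The chain contains a C≡C triple bond, so the unsaturation ending is -yne.
Number the chain so that numbering from this end puts the triple bond at C-3 rather than C-9.
With this numbering: the triple bond between C-3 and C-4; a fluoro group at C-10; methyl groups at C-7 and C-9.
Prefixes are listed alphabetically: fluoro, methyl.
Assembling the pieces gives 10-fluoro-7,9-dimethyldodec-3-yne.

10-fluoro-7,9-dimethyldodec-3-yne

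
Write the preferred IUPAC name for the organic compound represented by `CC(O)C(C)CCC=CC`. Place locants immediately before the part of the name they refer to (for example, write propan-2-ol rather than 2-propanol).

Counting along the main chain through the –OH group and the multiple bond gives 8 carbons: the parent is octane.
An alcohol (–OH) is the principal characteristic group, giving the suffix -ol.
The chain contains a C=C double bond, so the unsaturation ending is -ene.
Number the chain so that numbering from this end puts the hydroxyl group at C-2 rather than C-7.
That gives the hydroxyl at C-2; the double bond between C-6 and C-7; a methyl group at C-3.
The name is 3-methyloct-6-en-2-ol.

3-methyloct-6-en-2-ol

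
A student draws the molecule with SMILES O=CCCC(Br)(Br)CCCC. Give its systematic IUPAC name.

Counting along the main chain through the –CHO group gives 8 carbons: the parent is octane.
An aldehyde (terminal –CHO) is the principal characteristic group, giving the suffix -al.
Choose the numbering such that the aldehyde carbon is C-1 by definition.
That gives two bromo groups at C-4.
Putting it together: 4,4-dibromooctanal.

4,4-dibromooctanal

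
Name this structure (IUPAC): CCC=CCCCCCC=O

dec-7-enal

Counting along the main chain through the –CHO group and the multiple bond gives 10 carbons: the parent is decane.
The principal characteristic group is an aldehyde (terminal –CHO), named with the suffix -al.
There is one C=C double bond, indicated by the ending -ene.
Choose the numbering such that the aldehyde carbon is C-1 by definition.
With this numbering: the double bond between C-7 and C-8.
Assembling the pieces gives dec-7-enal.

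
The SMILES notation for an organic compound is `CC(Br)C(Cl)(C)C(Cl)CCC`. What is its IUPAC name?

The parent chain contains 7 carbons (heptane).
Number the chain so that the substituent locant set {2,3,3,4} is lower than {4,5,5,6} at the first point of difference.
This places a bromo group at C-2; chloro groups at C-3 and C-4; a methyl group at C-3.
Substituent prefixes are cited in alphabetical order (multiplying prefixes like di-/tri- are ignored for ordering).
Putting it together: 2-bromo-3,4-dichloro-3-methylheptane.

2-bromo-3,4-dichloro-3-methylheptane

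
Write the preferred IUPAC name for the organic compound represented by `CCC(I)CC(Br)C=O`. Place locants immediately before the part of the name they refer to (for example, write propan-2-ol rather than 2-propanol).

Counting along the main chain through the –CHO group gives 6 carbons: the parent is hexane.
An aldehyde (terminal –CHO) is the principal characteristic group, giving the suffix -al.
Choose the numbering such that the aldehyde carbon is C-1 by definition.
With this numbering: a bromo group at C-2; an iodo group at C-4.
Substituent prefixes are cited in alphabetical order (multiplying prefixes like di-/tri- are ignored for ordering).
Putting it together: 2-bromo-4-iodohexanal.

2-bromo-4-iodohexanal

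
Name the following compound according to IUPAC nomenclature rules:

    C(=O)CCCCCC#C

The longest chain bearing the –CHO group and the multiple bond is 8 carbons long (octane).
The highest-priority functional group is an aldehyde (terminal –CHO), so the name ends in -al.
A C≡C triple bond in the chain gives the infix -yne-.
The numbering direction is chosen so that the aldehyde carbon is C-1 by definition.
That gives the triple bond between C-7 and C-8.
The name is oct-7-ynal.

oct-7-ynal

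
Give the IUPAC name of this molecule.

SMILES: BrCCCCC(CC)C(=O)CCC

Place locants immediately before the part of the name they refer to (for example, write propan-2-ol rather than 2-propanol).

The longest chain bearing the carbonyl is 9 carbons long (nonane).
The highest-priority functional group is a ketone (C=O on an internal carbon), so the name ends in -one.
Number the chain so that numbering from this end puts the carbonyl group at C-4 rather than C-6.
This places the carbonyl at C-4; a bromo group at C-9; an ethyl group at C-5.
Prefixes are listed alphabetically: bromo, ethyl.
The name is 9-bromo-5-ethylnonan-4-one.

9-bromo-5-ethylnonan-4-one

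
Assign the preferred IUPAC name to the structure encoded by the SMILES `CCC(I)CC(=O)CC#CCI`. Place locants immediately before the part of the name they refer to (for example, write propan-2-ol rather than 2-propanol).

1,7-diiodonon-2-yn-5-one

The longest carbon chain that includes the carbonyl and the multiple bond has 9 carbons, so the parent hydride is nonane.
The highest-priority functional group is a ketone (C=O on an internal carbon), so the name ends in -one.
A C≡C triple bond in the chain gives the infix -yne-.
Number the chain so that numbering from this end puts the triple bond at C-2 rather than C-7.
This places the carbonyl at C-5; the triple bond between C-2 and C-3; iodo groups at C-1 and C-7.
Putting it together: 1,7-diiodonon-2-yn-5-one.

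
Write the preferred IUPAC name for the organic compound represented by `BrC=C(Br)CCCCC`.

The longest chain bearing the multiple bond is 7 carbons long (heptane).
A C=C double bond in the chain gives the infix -ene-.
The numbering direction is chosen so that numbering from this end puts the double bond at C-1 rather than C-6.
That gives the double bond between C-1 and C-2; bromo groups at C-1 and C-2.
Assembling the pieces gives 1,2-dibromohept-1-ene.

1,2-dibromohept-1-ene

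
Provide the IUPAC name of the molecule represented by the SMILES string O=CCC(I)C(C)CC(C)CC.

3-iodo-4,6-dimethyloctanal

Counting along the main chain through the –CHO group gives 8 carbons: the parent is octane.
The principal characteristic group is an aldehyde (terminal –CHO), named with the suffix -al.
Number the chain so that the aldehyde carbon is C-1 by definition.
With this numbering: an iodo group at C-3; methyl groups at C-4 and C-6.
Substituent prefixes are cited in alphabetical order (multiplying prefixes like di-/tri- are ignored for ordering).
Assembling the pieces gives 3-iodo-4,6-dimethyloctanal.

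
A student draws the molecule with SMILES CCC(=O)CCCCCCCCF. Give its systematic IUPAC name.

The longest carbon chain that includes the carbonyl has 11 carbons, so the parent hydride is undecane.
The principal characteristic group is a ketone (C=O on an internal carbon), named with the suffix -one.
Number the chain so that numbering from this end puts the carbonyl group at C-3 rather than C-9.
With this numbering: the carbonyl at C-3; a fluoro group at C-11.
Putting it together: 11-fluoroundecan-3-one.

11-fluoroundecan-3-one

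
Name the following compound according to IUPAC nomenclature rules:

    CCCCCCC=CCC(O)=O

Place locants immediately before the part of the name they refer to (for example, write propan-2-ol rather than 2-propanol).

dec-3-enoic acid

The longest carbon chain that includes the –COOH group and the multiple bond has 10 carbons, so the parent hydride is decane.
The principal characteristic group is a carboxylic acid (terminal –COOH), named with the suffix -oic acid.
There is one C=C double bond, indicated by the ending -ene.
Choose the numbering such that the carboxylic acid carbon is C-1 by definition.
With this numbering: the double bond between C-3 and C-4.
Putting it together: dec-3-enoic acid.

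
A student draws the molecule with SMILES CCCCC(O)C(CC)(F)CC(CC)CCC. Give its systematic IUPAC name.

6,8-diethyl-6-fluoroundecan-5-ol

The longest carbon chain that includes the –OH group has 11 carbons, so the parent hydride is undecane.
The highest-priority functional group is an alcohol (–OH), so the name ends in -ol.
Number the chain so that numbering from this end puts the hydroxyl group at C-5 rather than C-7.
That gives the hydroxyl at C-5; ethyl groups at C-6 and C-8; a fluoro group at C-6.
Substituent prefixes are cited in alphabetical order (multiplying prefixes like di-/tri- are ignored for ordering).
Assembling the pieces gives 6,8-diethyl-6-fluoroundecan-5-ol.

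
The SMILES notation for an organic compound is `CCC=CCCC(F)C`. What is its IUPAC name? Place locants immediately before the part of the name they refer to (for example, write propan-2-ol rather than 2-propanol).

The longest carbon chain that includes the multiple bond has 8 carbons, so the parent hydride is octane.
A C=C double bond in the chain gives the infix -ene-.
The numbering direction is chosen so that numbering from this end puts the double bond at C-3 rather than C-5.
This places the double bond between C-3 and C-4; a fluoro group at C-7.
The name is 7-fluorooct-3-ene.

7-fluorooct-3-ene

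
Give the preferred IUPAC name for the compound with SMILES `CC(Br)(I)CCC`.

The longest continuous carbon chain has 5 atoms, so the parent hydride is pentane.
Number the chain so that the substituent locant set {2,2} is lower than {4,4} at the first point of difference.
That gives a bromo group at C-2; an iodo group at C-2.
Prefixes are listed alphabetically: bromo, iodo.
Putting it together: 2-bromo-2-iodopentane.

2-bromo-2-iodopentane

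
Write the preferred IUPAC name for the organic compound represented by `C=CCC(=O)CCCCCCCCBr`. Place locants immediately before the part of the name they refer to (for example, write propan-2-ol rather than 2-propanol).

12-bromododec-1-en-4-one

The longest chain bearing the carbonyl and the multiple bond is 12 carbons long (dodecane).
The principal characteristic group is a ketone (C=O on an internal carbon), named with the suffix -one.
A C=C double bond in the chain gives the infix -ene-.
Number the chain so that numbering from this end puts the carbonyl group at C-4 rather than C-9.
This places the carbonyl at C-4; the double bond between C-1 and C-2; a bromo group at C-12.
The name is 12-bromododec-1-en-4-one.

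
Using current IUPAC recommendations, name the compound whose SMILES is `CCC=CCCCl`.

1-chlorohex-3-ene

The longest chain bearing the multiple bond is 6 carbons long (hexane).
The chain contains a C=C double bond, so the unsaturation ending is -ene.
Choose the numbering such that the substituent locant set {1} is lower than {6} at the first point of difference.
This places the double bond between C-3 and C-4; a chloro group at C-1.
Putting it together: 1-chlorohex-3-ene.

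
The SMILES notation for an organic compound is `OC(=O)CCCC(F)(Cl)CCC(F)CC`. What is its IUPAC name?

Counting along the main chain through the –COOH group gives 10 carbons: the parent is decane.
A carboxylic acid (terminal –COOH) is the principal characteristic group, giving the suffix -oic acid.
Choose the numbering such that the carboxylic acid carbon is C-1 by definition.
This places a chloro group at C-5; fluoro groups at C-5 and C-8.
The substituents are ordered alphabetically, ignoring any di-/tri- multipliers.
The name is 5-chloro-5,8-difluorodecanoic acid.

5-chloro-5,8-difluorodecanoic acid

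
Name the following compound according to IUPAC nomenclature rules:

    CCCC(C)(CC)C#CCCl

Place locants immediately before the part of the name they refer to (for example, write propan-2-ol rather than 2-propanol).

1-chloro-4-ethyl-4-methylhept-2-yne

The longest chain bearing the multiple bond is 7 carbons long (heptane).
There is one C≡C triple bond, indicated by the ending -yne.
The numbering direction is chosen so that numbering from this end puts the triple bond at C-2 rather than C-5.
With this numbering: the triple bond between C-2 and C-3; a chloro group at C-1; an ethyl group at C-4; a methyl group at C-4.
The substituents are ordered alphabetically, ignoring any di-/tri- multipliers.
Putting it together: 1-chloro-4-ethyl-4-methylhept-2-yne.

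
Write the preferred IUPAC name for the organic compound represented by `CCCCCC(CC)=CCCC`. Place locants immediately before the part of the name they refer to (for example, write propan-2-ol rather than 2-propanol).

Counting along the main chain through the multiple bond gives 10 carbons: the parent is decane.
The chain contains a C=C double bond, so the unsaturation ending is -ene.
Number the chain so that numbering from this end puts the double bond at C-4 rather than C-6.
With this numbering: the double bond between C-4 and C-5; an ethyl group at C-5.
The name is 5-ethyldec-4-ene.

5-ethyldec-4-ene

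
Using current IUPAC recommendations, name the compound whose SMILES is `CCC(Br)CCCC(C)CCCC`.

The parent chain contains 11 carbons (undecane).
The numbering direction is chosen so that the substituent locant set {3,7} is lower than {5,9} at the first point of difference.
With this numbering: a bromo group at C-3; a methyl group at C-7.
Prefixes are listed alphabetically: bromo, methyl.
The name is 3-bromo-7-methylundecane.

3-bromo-7-methylundecane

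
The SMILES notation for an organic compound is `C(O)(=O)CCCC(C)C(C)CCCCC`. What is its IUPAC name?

5,6-dimethylundecanoic acid

The longest chain bearing the –COOH group is 11 carbons long (undecane).
A carboxylic acid (terminal –COOH) is the principal characteristic group, giving the suffix -oic acid.
Number the chain so that the carboxylic acid carbon is C-1 by definition.
This places methyl groups at C-5 and C-6.
The name is 5,6-dimethylundecanoic acid.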